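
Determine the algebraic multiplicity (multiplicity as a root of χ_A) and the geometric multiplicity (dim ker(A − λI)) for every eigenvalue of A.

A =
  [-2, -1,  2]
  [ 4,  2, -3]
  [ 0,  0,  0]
λ = 0: alg = 3, geom = 1

Step 1 — factor the characteristic polynomial to read off the algebraic multiplicities:
  χ_A(x) = x^3

Step 2 — compute geometric multiplicities via the rank-nullity identity g(λ) = n − rank(A − λI):
  rank(A − (0)·I) = 2, so dim ker(A − (0)·I) = n − 2 = 1

Summary:
  λ = 0: algebraic multiplicity = 3, geometric multiplicity = 1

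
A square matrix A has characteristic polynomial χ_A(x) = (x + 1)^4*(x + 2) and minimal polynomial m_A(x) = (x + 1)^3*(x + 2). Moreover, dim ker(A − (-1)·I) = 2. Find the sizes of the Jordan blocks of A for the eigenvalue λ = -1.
Block sizes for λ = -1: [3, 1]

Step 1 — from the characteristic polynomial, algebraic multiplicity of λ = -1 is 4. From dim ker(A − (-1)·I) = 2, there are exactly 2 Jordan blocks for λ = -1.
Step 2 — from the minimal polynomial, the factor (x + 1)^3 tells us the largest block for λ = -1 has size 3.
Step 3 — with total size 4, 2 blocks, and largest block 3, the block sizes (in nonincreasing order) are [3, 1].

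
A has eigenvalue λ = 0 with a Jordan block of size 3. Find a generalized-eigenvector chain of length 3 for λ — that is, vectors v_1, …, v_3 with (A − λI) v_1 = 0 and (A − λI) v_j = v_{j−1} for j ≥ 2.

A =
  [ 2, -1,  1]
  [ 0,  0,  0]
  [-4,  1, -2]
A Jordan chain for λ = 0 of length 3:
v_1 = (-1, 0, 2)ᵀ
v_2 = (-1, 0, 1)ᵀ
v_3 = (0, 1, 0)ᵀ

Let N = A − (0)·I. We want v_3 with N^3 v_3 = 0 but N^2 v_3 ≠ 0; then v_{j-1} := N · v_j for j = 3, …, 2.

Pick v_3 = (0, 1, 0)ᵀ.
Then v_2 = N · v_3 = (-1, 0, 1)ᵀ.
Then v_1 = N · v_2 = (-1, 0, 2)ᵀ.

Sanity check: (A − (0)·I) v_1 = (0, 0, 0)ᵀ = 0. ✓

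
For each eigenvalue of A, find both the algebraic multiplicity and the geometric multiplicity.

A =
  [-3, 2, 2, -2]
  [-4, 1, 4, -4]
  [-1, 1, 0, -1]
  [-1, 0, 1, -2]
λ = -1: alg = 4, geom = 2

Step 1 — factor the characteristic polynomial to read off the algebraic multiplicities:
  χ_A(x) = (x + 1)^4

Step 2 — compute geometric multiplicities via the rank-nullity identity g(λ) = n − rank(A − λI):
  rank(A − (-1)·I) = 2, so dim ker(A − (-1)·I) = n − 2 = 2

Summary:
  λ = -1: algebraic multiplicity = 4, geometric multiplicity = 2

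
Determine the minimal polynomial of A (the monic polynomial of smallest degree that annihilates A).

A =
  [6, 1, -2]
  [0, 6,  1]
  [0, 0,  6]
x^3 - 18*x^2 + 108*x - 216

The characteristic polynomial is χ_A(x) = (x - 6)^3, so the eigenvalues are known. The minimal polynomial is
  m_A(x) = Π_λ (x − λ)^{k_λ}
where k_λ is the size of the *largest* Jordan block for λ (equivalently, the smallest k with (A − λI)^k v = 0 for every generalised eigenvector v of λ).

  λ = 6: largest Jordan block has size 3, contributing (x − 6)^3

So m_A(x) = (x - 6)^3 = x^3 - 18*x^2 + 108*x - 216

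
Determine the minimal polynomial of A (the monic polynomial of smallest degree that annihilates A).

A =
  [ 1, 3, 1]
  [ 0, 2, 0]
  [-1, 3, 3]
x^2 - 4*x + 4

The characteristic polynomial is χ_A(x) = (x - 2)^3, so the eigenvalues are known. The minimal polynomial is
  m_A(x) = Π_λ (x − λ)^{k_λ}
where k_λ is the size of the *largest* Jordan block for λ (equivalently, the smallest k with (A − λI)^k v = 0 for every generalised eigenvector v of λ).

  λ = 2: largest Jordan block has size 2, contributing (x − 2)^2

So m_A(x) = (x - 2)^2 = x^2 - 4*x + 4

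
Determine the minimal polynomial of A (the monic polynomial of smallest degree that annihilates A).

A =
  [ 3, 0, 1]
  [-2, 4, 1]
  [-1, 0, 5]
x^3 - 12*x^2 + 48*x - 64

The characteristic polynomial is χ_A(x) = (x - 4)^3, so the eigenvalues are known. The minimal polynomial is
  m_A(x) = Π_λ (x − λ)^{k_λ}
where k_λ is the size of the *largest* Jordan block for λ (equivalently, the smallest k with (A − λI)^k v = 0 for every generalised eigenvector v of λ).

  λ = 4: largest Jordan block has size 3, contributing (x − 4)^3

So m_A(x) = (x - 4)^3 = x^3 - 12*x^2 + 48*x - 64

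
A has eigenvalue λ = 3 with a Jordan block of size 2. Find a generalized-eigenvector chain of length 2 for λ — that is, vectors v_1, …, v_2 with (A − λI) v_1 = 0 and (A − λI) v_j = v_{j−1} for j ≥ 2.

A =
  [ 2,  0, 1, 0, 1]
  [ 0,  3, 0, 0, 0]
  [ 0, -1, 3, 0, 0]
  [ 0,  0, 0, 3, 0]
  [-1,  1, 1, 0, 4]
A Jordan chain for λ = 3 of length 2:
v_1 = (-1, 0, 0, 0, -1)ᵀ
v_2 = (1, 0, 0, 0, 0)ᵀ

Let N = A − (3)·I. We want v_2 with N^2 v_2 = 0 but N^1 v_2 ≠ 0; then v_{j-1} := N · v_j for j = 2, …, 2.

Pick v_2 = (1, 0, 0, 0, 0)ᵀ.
Then v_1 = N · v_2 = (-1, 0, 0, 0, -1)ᵀ.

Sanity check: (A − (3)·I) v_1 = (0, 0, 0, 0, 0)ᵀ = 0. ✓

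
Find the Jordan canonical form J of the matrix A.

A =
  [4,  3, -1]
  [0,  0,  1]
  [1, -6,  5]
J_3(3)

The characteristic polynomial is
  det(x·I − A) = x^3 - 9*x^2 + 27*x - 27 = (x - 3)^3

Eigenvalues and multiplicities (the geometric multiplicity of λ is n − rank(A − λI), which equals the number of Jordan blocks for λ):
  λ = 3: algebraic multiplicity = 3, geometric multiplicity = 1

Determining the block sizes for each eigenvalue:
  λ = 3: one block (gm = 1), so the single block has size am = 3 → block sizes [3]

Assembling the blocks gives a Jordan form
J =
  [3, 1, 0]
  [0, 3, 1]
  [0, 0, 3]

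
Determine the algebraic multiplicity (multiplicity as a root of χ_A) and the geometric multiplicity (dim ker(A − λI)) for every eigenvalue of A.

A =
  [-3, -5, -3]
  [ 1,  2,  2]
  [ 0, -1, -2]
λ = -1: alg = 3, geom = 1

Step 1 — factor the characteristic polynomial to read off the algebraic multiplicities:
  χ_A(x) = (x + 1)^3

Step 2 — compute geometric multiplicities via the rank-nullity identity g(λ) = n − rank(A − λI):
  rank(A − (-1)·I) = 2, so dim ker(A − (-1)·I) = n − 2 = 1

Summary:
  λ = -1: algebraic multiplicity = 3, geometric multiplicity = 1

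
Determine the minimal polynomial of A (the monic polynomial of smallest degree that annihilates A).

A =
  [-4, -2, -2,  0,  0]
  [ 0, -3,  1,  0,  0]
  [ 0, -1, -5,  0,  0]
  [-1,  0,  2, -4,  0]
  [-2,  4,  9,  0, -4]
x^3 + 12*x^2 + 48*x + 64

The characteristic polynomial is χ_A(x) = (x + 4)^5, so the eigenvalues are known. The minimal polynomial is
  m_A(x) = Π_λ (x − λ)^{k_λ}
where k_λ is the size of the *largest* Jordan block for λ (equivalently, the smallest k with (A − λI)^k v = 0 for every generalised eigenvector v of λ).

  λ = -4: largest Jordan block has size 3, contributing (x + 4)^3

So m_A(x) = (x + 4)^3 = x^3 + 12*x^2 + 48*x + 64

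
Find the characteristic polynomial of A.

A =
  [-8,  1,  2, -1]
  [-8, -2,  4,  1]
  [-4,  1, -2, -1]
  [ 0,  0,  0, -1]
x^4 + 13*x^3 + 60*x^2 + 112*x + 64

Expanding det(x·I − A) (e.g. by cofactor expansion or by noting that A is similar to its Jordan form J, which has the same characteristic polynomial as A) gives
  χ_A(x) = x^4 + 13*x^3 + 60*x^2 + 112*x + 64
which factors as (x + 1)*(x + 4)^3. The eigenvalues (with algebraic multiplicities) are λ = -4 with multiplicity 3, λ = -1 with multiplicity 1.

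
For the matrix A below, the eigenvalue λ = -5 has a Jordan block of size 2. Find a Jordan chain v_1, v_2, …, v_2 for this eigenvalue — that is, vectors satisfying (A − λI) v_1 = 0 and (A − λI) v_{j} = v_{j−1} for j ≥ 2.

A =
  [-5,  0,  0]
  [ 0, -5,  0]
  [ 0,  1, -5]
A Jordan chain for λ = -5 of length 2:
v_1 = (0, 0, 1)ᵀ
v_2 = (0, 1, 0)ᵀ

Let N = A − (-5)·I. We want v_2 with N^2 v_2 = 0 but N^1 v_2 ≠ 0; then v_{j-1} := N · v_j for j = 2, …, 2.

Pick v_2 = (0, 1, 0)ᵀ.
Then v_1 = N · v_2 = (0, 0, 1)ᵀ.

Sanity check: (A − (-5)·I) v_1 = (0, 0, 0)ᵀ = 0. ✓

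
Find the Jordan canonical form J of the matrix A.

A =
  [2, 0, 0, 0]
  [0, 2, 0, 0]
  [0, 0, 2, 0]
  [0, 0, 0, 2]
J_1(2) ⊕ J_1(2) ⊕ J_1(2) ⊕ J_1(2)

The characteristic polynomial is
  det(x·I − A) = x^4 - 8*x^3 + 24*x^2 - 32*x + 16 = (x - 2)^4

Eigenvalues and multiplicities (the geometric multiplicity of λ is n − rank(A − λI), which equals the number of Jordan blocks for λ):
  λ = 2: algebraic multiplicity = 4, geometric multiplicity = 4

Determining the block sizes for each eigenvalue:
  λ = 2: gm = am = 4, so every block has size 1 → block sizes [1, 1, 1, 1]

Assembling the blocks gives a Jordan form
J =
  [2, 0, 0, 0]
  [0, 2, 0, 0]
  [0, 0, 2, 0]
  [0, 0, 0, 2]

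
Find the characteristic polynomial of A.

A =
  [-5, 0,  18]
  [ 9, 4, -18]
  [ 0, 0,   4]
x^3 - 3*x^2 - 24*x + 80

Expanding det(x·I − A) (e.g. by cofactor expansion or by noting that A is similar to its Jordan form J, which has the same characteristic polynomial as A) gives
  χ_A(x) = x^3 - 3*x^2 - 24*x + 80
which factors as (x - 4)^2*(x + 5). The eigenvalues (with algebraic multiplicities) are λ = -5 with multiplicity 1, λ = 4 with multiplicity 2.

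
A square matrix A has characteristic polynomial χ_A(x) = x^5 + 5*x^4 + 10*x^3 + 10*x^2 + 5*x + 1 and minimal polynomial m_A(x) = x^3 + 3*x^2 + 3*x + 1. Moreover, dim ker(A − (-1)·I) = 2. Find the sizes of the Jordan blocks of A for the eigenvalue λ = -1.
Block sizes for λ = -1: [3, 2]

Step 1 — from the characteristic polynomial, algebraic multiplicity of λ = -1 is 5. From dim ker(A − (-1)·I) = 2, there are exactly 2 Jordan blocks for λ = -1.
Step 2 — from the minimal polynomial, the factor (x + 1)^3 tells us the largest block for λ = -1 has size 3.
Step 3 — with total size 5, 2 blocks, and largest block 3, the block sizes (in nonincreasing order) are [3, 2].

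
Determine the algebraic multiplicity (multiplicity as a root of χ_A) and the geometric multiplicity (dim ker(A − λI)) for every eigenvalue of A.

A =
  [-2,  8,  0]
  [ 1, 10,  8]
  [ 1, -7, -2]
λ = 2: alg = 3, geom = 1

Step 1 — factor the characteristic polynomial to read off the algebraic multiplicities:
  χ_A(x) = (x - 2)^3

Step 2 — compute geometric multiplicities via the rank-nullity identity g(λ) = n − rank(A − λI):
  rank(A − (2)·I) = 2, so dim ker(A − (2)·I) = n − 2 = 1

Summary:
  λ = 2: algebraic multiplicity = 3, geometric multiplicity = 1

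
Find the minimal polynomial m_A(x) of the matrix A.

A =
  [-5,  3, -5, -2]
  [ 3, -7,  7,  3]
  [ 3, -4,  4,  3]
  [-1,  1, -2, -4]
x^2 + 6*x + 9

The characteristic polynomial is χ_A(x) = (x + 3)^4, so the eigenvalues are known. The minimal polynomial is
  m_A(x) = Π_λ (x − λ)^{k_λ}
where k_λ is the size of the *largest* Jordan block for λ (equivalently, the smallest k with (A − λI)^k v = 0 for every generalised eigenvector v of λ).

  λ = -3: largest Jordan block has size 2, contributing (x + 3)^2

So m_A(x) = (x + 3)^2 = x^2 + 6*x + 9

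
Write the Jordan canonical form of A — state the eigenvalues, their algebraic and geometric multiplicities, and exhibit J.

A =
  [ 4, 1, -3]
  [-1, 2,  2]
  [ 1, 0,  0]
J_3(2)

The characteristic polynomial is
  det(x·I − A) = x^3 - 6*x^2 + 12*x - 8 = (x - 2)^3

Eigenvalues and multiplicities (the geometric multiplicity of λ is n − rank(A − λI), which equals the number of Jordan blocks for λ):
  λ = 2: algebraic multiplicity = 3, geometric multiplicity = 1

Determining the block sizes for each eigenvalue:
  λ = 2: one block (gm = 1), so the single block has size am = 3 → block sizes [3]

Assembling the blocks gives a Jordan form
J =
  [2, 1, 0]
  [0, 2, 1]
  [0, 0, 2]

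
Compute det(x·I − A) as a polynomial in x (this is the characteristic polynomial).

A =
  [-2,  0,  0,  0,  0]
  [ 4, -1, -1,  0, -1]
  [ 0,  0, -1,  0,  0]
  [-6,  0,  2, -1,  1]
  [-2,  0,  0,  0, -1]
x^5 + 6*x^4 + 14*x^3 + 16*x^2 + 9*x + 2

Expanding det(x·I − A) (e.g. by cofactor expansion or by noting that A is similar to its Jordan form J, which has the same characteristic polynomial as A) gives
  χ_A(x) = x^5 + 6*x^4 + 14*x^3 + 16*x^2 + 9*x + 2
which factors as (x + 1)^4*(x + 2). The eigenvalues (with algebraic multiplicities) are λ = -2 with multiplicity 1, λ = -1 with multiplicity 4.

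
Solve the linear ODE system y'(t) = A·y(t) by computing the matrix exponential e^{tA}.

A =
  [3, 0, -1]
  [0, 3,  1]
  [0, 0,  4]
e^{tA} =
  [exp(3*t), 0, -exp(4*t) + exp(3*t)]
  [0, exp(3*t), exp(4*t) - exp(3*t)]
  [0, 0, exp(4*t)]

Strategy: write A = P · J · P⁻¹ where J is a Jordan canonical form, so e^{tA} = P · e^{tJ} · P⁻¹, and e^{tJ} can be computed block-by-block.

A has Jordan form
J =
  [3, 0, 0]
  [0, 3, 0]
  [0, 0, 4]
(up to reordering of blocks).

Per-block formulas:
  For a 1×1 block at λ = 3: exp(t · [3]) = [e^(3t)].
  For a 1×1 block at λ = 4: exp(t · [4]) = [e^(4t)].

After assembling e^{tJ} and conjugating by P, we get:

e^{tA} =
  [exp(3*t), 0, -exp(4*t) + exp(3*t)]
  [0, exp(3*t), exp(4*t) - exp(3*t)]
  [0, 0, exp(4*t)]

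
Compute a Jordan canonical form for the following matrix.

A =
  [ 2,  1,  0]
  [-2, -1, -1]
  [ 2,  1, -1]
J_3(0)

The characteristic polynomial is
  det(x·I − A) = x^3

Eigenvalues and multiplicities (the geometric multiplicity of λ is n − rank(A − λI), which equals the number of Jordan blocks for λ):
  λ = 0: algebraic multiplicity = 3, geometric multiplicity = 1

Determining the block sizes for each eigenvalue:
  λ = 0: one block (gm = 1), so the single block has size am = 3 → block sizes [3]

Assembling the blocks gives a Jordan form
J =
  [0, 1, 0]
  [0, 0, 1]
  [0, 0, 0]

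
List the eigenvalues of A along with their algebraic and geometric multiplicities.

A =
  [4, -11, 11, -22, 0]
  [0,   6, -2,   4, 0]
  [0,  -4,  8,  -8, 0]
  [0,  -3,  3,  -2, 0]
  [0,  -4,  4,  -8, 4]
λ = 4: alg = 5, geom = 4

Step 1 — factor the characteristic polynomial to read off the algebraic multiplicities:
  χ_A(x) = (x - 4)^5

Step 2 — compute geometric multiplicities via the rank-nullity identity g(λ) = n − rank(A − λI):
  rank(A − (4)·I) = 1, so dim ker(A − (4)·I) = n − 1 = 4

Summary:
  λ = 4: algebraic multiplicity = 5, geometric multiplicity = 4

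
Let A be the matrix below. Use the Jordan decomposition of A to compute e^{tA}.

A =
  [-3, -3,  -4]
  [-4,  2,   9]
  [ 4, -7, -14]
e^{tA} =
  [2*t*exp(-5*t) + exp(-5*t), t^2*exp(-5*t)/2 - 3*t*exp(-5*t), t^2*exp(-5*t)/2 - 4*t*exp(-5*t)]
  [-4*t*exp(-5*t), -t^2*exp(-5*t) + 7*t*exp(-5*t) + exp(-5*t), -t^2*exp(-5*t) + 9*t*exp(-5*t)]
  [4*t*exp(-5*t), t^2*exp(-5*t) - 7*t*exp(-5*t), t^2*exp(-5*t) - 9*t*exp(-5*t) + exp(-5*t)]

Strategy: write A = P · J · P⁻¹ where J is a Jordan canonical form, so e^{tA} = P · e^{tJ} · P⁻¹, and e^{tJ} can be computed block-by-block.

A has Jordan form
J =
  [-5,  1,  0]
  [ 0, -5,  1]
  [ 0,  0, -5]
(up to reordering of blocks).

Per-block formulas:
  For a 3×3 Jordan block J_3(-5): exp(t · J_3(-5)) = e^(-5t)·(I + t·N + (t^2/2)·N^2), where N is the 3×3 nilpotent shift.

After assembling e^{tJ} and conjugating by P, we get:

e^{tA} =
  [2*t*exp(-5*t) + exp(-5*t), t^2*exp(-5*t)/2 - 3*t*exp(-5*t), t^2*exp(-5*t)/2 - 4*t*exp(-5*t)]
  [-4*t*exp(-5*t), -t^2*exp(-5*t) + 7*t*exp(-5*t) + exp(-5*t), -t^2*exp(-5*t) + 9*t*exp(-5*t)]
  [4*t*exp(-5*t), t^2*exp(-5*t) - 7*t*exp(-5*t), t^2*exp(-5*t) - 9*t*exp(-5*t) + exp(-5*t)]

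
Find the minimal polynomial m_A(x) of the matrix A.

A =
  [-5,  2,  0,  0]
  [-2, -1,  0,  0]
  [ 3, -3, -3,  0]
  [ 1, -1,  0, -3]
x^2 + 6*x + 9

The characteristic polynomial is χ_A(x) = (x + 3)^4, so the eigenvalues are known. The minimal polynomial is
  m_A(x) = Π_λ (x − λ)^{k_λ}
where k_λ is the size of the *largest* Jordan block for λ (equivalently, the smallest k with (A − λI)^k v = 0 for every generalised eigenvector v of λ).

  λ = -3: largest Jordan block has size 2, contributing (x + 3)^2

So m_A(x) = (x + 3)^2 = x^2 + 6*x + 9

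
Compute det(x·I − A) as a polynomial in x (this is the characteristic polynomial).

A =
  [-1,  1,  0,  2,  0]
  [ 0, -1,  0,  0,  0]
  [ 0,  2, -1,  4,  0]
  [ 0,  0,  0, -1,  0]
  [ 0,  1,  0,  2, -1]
x^5 + 5*x^4 + 10*x^3 + 10*x^2 + 5*x + 1

Expanding det(x·I − A) (e.g. by cofactor expansion or by noting that A is similar to its Jordan form J, which has the same characteristic polynomial as A) gives
  χ_A(x) = x^5 + 5*x^4 + 10*x^3 + 10*x^2 + 5*x + 1
which factors as (x + 1)^5. The eigenvalues (with algebraic multiplicities) are λ = -1 with multiplicity 5.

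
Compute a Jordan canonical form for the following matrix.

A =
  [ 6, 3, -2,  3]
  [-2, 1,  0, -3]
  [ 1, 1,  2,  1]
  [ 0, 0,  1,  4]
J_3(3) ⊕ J_1(4)

The characteristic polynomial is
  det(x·I − A) = x^4 - 13*x^3 + 63*x^2 - 135*x + 108 = (x - 4)*(x - 3)^3

Eigenvalues and multiplicities (the geometric multiplicity of λ is n − rank(A − λI), which equals the number of Jordan blocks for λ):
  λ = 3: algebraic multiplicity = 3, geometric multiplicity = 1
  λ = 4: algebraic multiplicity = 1, geometric multiplicity = 1

Determining the block sizes for each eigenvalue:
  λ = 3: one block (gm = 1), so the single block has size am = 3 → block sizes [3]
  λ = 4: one block (gm = 1), so the single block has size am = 1 → block sizes [1]

Assembling the blocks gives a Jordan form
J =
  [3, 1, 0, 0]
  [0, 3, 1, 0]
  [0, 0, 3, 0]
  [0, 0, 0, 4]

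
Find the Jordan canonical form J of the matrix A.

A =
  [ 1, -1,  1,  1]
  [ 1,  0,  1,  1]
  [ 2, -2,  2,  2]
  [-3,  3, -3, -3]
J_3(0) ⊕ J_1(0)

The characteristic polynomial is
  det(x·I − A) = x^4

Eigenvalues and multiplicities (the geometric multiplicity of λ is n − rank(A − λI), which equals the number of Jordan blocks for λ):
  λ = 0: algebraic multiplicity = 4, geometric multiplicity = 2

Determining the block sizes for each eigenvalue:
  λ = 0: with am = 4 and gm = 2, the partition is not yet determined (e.g. several partitions of 4 into 2 parts exist). Let N = A − (0)·I. Computing rank(N^1) = 2, rank(N^2) = 1, rank(N^3) = 0; the number of blocks of size ≥ j is rank(N^{j−1}) − rank(N^j), giving [2, 1, 1]. So we have 1 block(s) of size 3, 1 block(s) of size 1 → block sizes [3, 1]

Assembling the blocks gives a Jordan form
J =
  [0, 1, 0, 0]
  [0, 0, 1, 0]
  [0, 0, 0, 0]
  [0, 0, 0, 0]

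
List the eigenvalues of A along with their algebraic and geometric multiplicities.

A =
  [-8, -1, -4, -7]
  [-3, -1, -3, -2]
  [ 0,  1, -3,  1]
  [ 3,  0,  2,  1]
λ = -5: alg = 1, geom = 1; λ = -2: alg = 3, geom = 1

Step 1 — factor the characteristic polynomial to read off the algebraic multiplicities:
  χ_A(x) = (x + 2)^3*(x + 5)

Step 2 — compute geometric multiplicities via the rank-nullity identity g(λ) = n − rank(A − λI):
  rank(A − (-5)·I) = 3, so dim ker(A − (-5)·I) = n − 3 = 1
  rank(A − (-2)·I) = 3, so dim ker(A − (-2)·I) = n − 3 = 1

Summary:
  λ = -5: algebraic multiplicity = 1, geometric multiplicity = 1
  λ = -2: algebraic multiplicity = 3, geometric multiplicity = 1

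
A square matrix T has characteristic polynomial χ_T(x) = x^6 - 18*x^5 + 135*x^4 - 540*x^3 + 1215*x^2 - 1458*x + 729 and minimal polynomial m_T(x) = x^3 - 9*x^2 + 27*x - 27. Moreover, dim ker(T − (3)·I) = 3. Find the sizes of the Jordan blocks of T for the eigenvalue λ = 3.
Block sizes for λ = 3: [3, 2, 1]

Step 1 — from the characteristic polynomial, algebraic multiplicity of λ = 3 is 6. From dim ker(T − (3)·I) = 3, there are exactly 3 Jordan blocks for λ = 3.
Step 2 — from the minimal polynomial, the factor (x − 3)^3 tells us the largest block for λ = 3 has size 3.
Step 3 — with total size 6, 3 blocks, and largest block 3, the block sizes (in nonincreasing order) are [3, 2, 1].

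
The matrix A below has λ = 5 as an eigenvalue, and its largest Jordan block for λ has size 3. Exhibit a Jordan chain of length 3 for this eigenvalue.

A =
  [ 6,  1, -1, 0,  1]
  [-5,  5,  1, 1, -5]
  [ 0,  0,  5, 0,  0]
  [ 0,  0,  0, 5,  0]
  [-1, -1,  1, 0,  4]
A Jordan chain for λ = 5 of length 3:
v_1 = (-5, 0, 0, 0, 5)ᵀ
v_2 = (1, -5, 0, 0, -1)ᵀ
v_3 = (1, 0, 0, 0, 0)ᵀ

Let N = A − (5)·I. We want v_3 with N^3 v_3 = 0 but N^2 v_3 ≠ 0; then v_{j-1} := N · v_j for j = 3, …, 2.

Pick v_3 = (1, 0, 0, 0, 0)ᵀ.
Then v_2 = N · v_3 = (1, -5, 0, 0, -1)ᵀ.
Then v_1 = N · v_2 = (-5, 0, 0, 0, 5)ᵀ.

Sanity check: (A − (5)·I) v_1 = (0, 0, 0, 0, 0)ᵀ = 0. ✓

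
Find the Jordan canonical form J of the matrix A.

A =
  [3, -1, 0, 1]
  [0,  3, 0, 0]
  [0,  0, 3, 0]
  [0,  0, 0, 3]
J_2(3) ⊕ J_1(3) ⊕ J_1(3)

The characteristic polynomial is
  det(x·I − A) = x^4 - 12*x^3 + 54*x^2 - 108*x + 81 = (x - 3)^4

Eigenvalues and multiplicities (the geometric multiplicity of λ is n − rank(A − λI), which equals the number of Jordan blocks for λ):
  λ = 3: algebraic multiplicity = 4, geometric multiplicity = 3

Determining the block sizes for each eigenvalue:
  λ = 3: 3 blocks summing to 4 forces exactly one block of size 2 and the rest size 1 → block sizes [2, 1, 1]

Assembling the blocks gives a Jordan form
J =
  [3, 1, 0, 0]
  [0, 3, 0, 0]
  [0, 0, 3, 0]
  [0, 0, 0, 3]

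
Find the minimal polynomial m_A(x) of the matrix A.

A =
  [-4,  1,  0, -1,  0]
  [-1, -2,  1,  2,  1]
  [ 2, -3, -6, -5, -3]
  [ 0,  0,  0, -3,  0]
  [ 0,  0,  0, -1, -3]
x^5 + 18*x^4 + 129*x^3 + 460*x^2 + 816*x + 576

The characteristic polynomial is χ_A(x) = (x + 3)^2*(x + 4)^3, so the eigenvalues are known. The minimal polynomial is
  m_A(x) = Π_λ (x − λ)^{k_λ}
where k_λ is the size of the *largest* Jordan block for λ (equivalently, the smallest k with (A − λI)^k v = 0 for every generalised eigenvector v of λ).

  λ = -4: largest Jordan block has size 3, contributing (x + 4)^3
  λ = -3: largest Jordan block has size 2, contributing (x + 3)^2

So m_A(x) = (x + 3)^2*(x + 4)^3 = x^5 + 18*x^4 + 129*x^3 + 460*x^2 + 816*x + 576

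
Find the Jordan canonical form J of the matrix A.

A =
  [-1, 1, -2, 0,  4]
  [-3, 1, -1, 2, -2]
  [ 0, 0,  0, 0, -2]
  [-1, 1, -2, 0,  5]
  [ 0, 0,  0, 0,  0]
J_3(0) ⊕ J_2(0)

The characteristic polynomial is
  det(x·I − A) = x^5

Eigenvalues and multiplicities (the geometric multiplicity of λ is n − rank(A − λI), which equals the number of Jordan blocks for λ):
  λ = 0: algebraic multiplicity = 5, geometric multiplicity = 2

Determining the block sizes for each eigenvalue:
  λ = 0: with am = 5 and gm = 2, the partition is not yet determined (e.g. several partitions of 5 into 2 parts exist). Let N = A − (0)·I. Computing rank(N^1) = 3, rank(N^2) = 1, rank(N^3) = 0; the number of blocks of size ≥ j is rank(N^{j−1}) − rank(N^j), giving [2, 2, 1]. So we have 1 block(s) of size 3, 1 block(s) of size 2 → block sizes [3, 2]

Assembling the blocks gives a Jordan form
J =
  [0, 1, 0, 0, 0]
  [0, 0, 1, 0, 0]
  [0, 0, 0, 0, 0]
  [0, 0, 0, 0, 1]
  [0, 0, 0, 0, 0]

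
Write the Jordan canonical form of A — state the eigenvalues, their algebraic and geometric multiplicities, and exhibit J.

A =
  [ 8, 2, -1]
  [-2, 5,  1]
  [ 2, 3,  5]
J_3(6)

The characteristic polynomial is
  det(x·I − A) = x^3 - 18*x^2 + 108*x - 216 = (x - 6)^3

Eigenvalues and multiplicities (the geometric multiplicity of λ is n − rank(A − λI), which equals the number of Jordan blocks for λ):
  λ = 6: algebraic multiplicity = 3, geometric multiplicity = 1

Determining the block sizes for each eigenvalue:
  λ = 6: one block (gm = 1), so the single block has size am = 3 → block sizes [3]

Assembling the blocks gives a Jordan form
J =
  [6, 1, 0]
  [0, 6, 1]
  [0, 0, 6]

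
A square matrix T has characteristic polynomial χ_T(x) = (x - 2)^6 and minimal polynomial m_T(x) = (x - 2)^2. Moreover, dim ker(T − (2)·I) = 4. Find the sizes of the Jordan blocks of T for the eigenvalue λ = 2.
Block sizes for λ = 2: [2, 2, 1, 1]

Step 1 — from the characteristic polynomial, algebraic multiplicity of λ = 2 is 6. From dim ker(T − (2)·I) = 4, there are exactly 4 Jordan blocks for λ = 2.
Step 2 — from the minimal polynomial, the factor (x − 2)^2 tells us the largest block for λ = 2 has size 2.
Step 3 — with total size 6, 4 blocks, and largest block 2, the block sizes (in nonincreasing order) are [2, 2, 1, 1].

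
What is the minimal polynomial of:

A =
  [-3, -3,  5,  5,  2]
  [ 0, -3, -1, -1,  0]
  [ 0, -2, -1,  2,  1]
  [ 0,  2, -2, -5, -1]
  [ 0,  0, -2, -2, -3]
x^3 + 9*x^2 + 27*x + 27

The characteristic polynomial is χ_A(x) = (x + 3)^5, so the eigenvalues are known. The minimal polynomial is
  m_A(x) = Π_λ (x − λ)^{k_λ}
where k_λ is the size of the *largest* Jordan block for λ (equivalently, the smallest k with (A − λI)^k v = 0 for every generalised eigenvector v of λ).

  λ = -3: largest Jordan block has size 3, contributing (x + 3)^3

So m_A(x) = (x + 3)^3 = x^3 + 9*x^2 + 27*x + 27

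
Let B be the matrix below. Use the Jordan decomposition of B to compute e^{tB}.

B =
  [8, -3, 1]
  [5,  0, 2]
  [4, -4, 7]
e^{tB} =
  [-t^2*exp(5*t) + 3*t*exp(5*t) + exp(5*t), t^2*exp(5*t) - 3*t*exp(5*t), -t^2*exp(5*t)/2 + t*exp(5*t)]
  [-t^2*exp(5*t) + 5*t*exp(5*t), t^2*exp(5*t) - 5*t*exp(5*t) + exp(5*t), -t^2*exp(5*t)/2 + 2*t*exp(5*t)]
  [4*t*exp(5*t), -4*t*exp(5*t), 2*t*exp(5*t) + exp(5*t)]

Strategy: write B = P · J · P⁻¹ where J is a Jordan canonical form, so e^{tB} = P · e^{tJ} · P⁻¹, and e^{tJ} can be computed block-by-block.

B has Jordan form
J =
  [5, 1, 0]
  [0, 5, 1]
  [0, 0, 5]
(up to reordering of blocks).

Per-block formulas:
  For a 3×3 Jordan block J_3(5): exp(t · J_3(5)) = e^(5t)·(I + t·N + (t^2/2)·N^2), where N is the 3×3 nilpotent shift.

After assembling e^{tJ} and conjugating by P, we get:

e^{tB} =
  [-t^2*exp(5*t) + 3*t*exp(5*t) + exp(5*t), t^2*exp(5*t) - 3*t*exp(5*t), -t^2*exp(5*t)/2 + t*exp(5*t)]
  [-t^2*exp(5*t) + 5*t*exp(5*t), t^2*exp(5*t) - 5*t*exp(5*t) + exp(5*t), -t^2*exp(5*t)/2 + 2*t*exp(5*t)]
  [4*t*exp(5*t), -4*t*exp(5*t), 2*t*exp(5*t) + exp(5*t)]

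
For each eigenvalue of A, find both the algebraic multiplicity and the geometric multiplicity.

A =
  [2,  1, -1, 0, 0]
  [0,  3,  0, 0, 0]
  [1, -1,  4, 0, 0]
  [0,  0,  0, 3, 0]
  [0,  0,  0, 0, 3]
λ = 3: alg = 5, geom = 4

Step 1 — factor the characteristic polynomial to read off the algebraic multiplicities:
  χ_A(x) = (x - 3)^5

Step 2 — compute geometric multiplicities via the rank-nullity identity g(λ) = n − rank(A − λI):
  rank(A − (3)·I) = 1, so dim ker(A − (3)·I) = n − 1 = 4

Summary:
  λ = 3: algebraic multiplicity = 5, geometric multiplicity = 4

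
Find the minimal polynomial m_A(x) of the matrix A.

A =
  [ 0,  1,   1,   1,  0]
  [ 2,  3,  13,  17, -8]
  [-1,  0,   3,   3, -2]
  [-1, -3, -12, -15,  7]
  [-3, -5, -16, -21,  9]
x^3

The characteristic polynomial is χ_A(x) = x^5, so the eigenvalues are known. The minimal polynomial is
  m_A(x) = Π_λ (x − λ)^{k_λ}
where k_λ is the size of the *largest* Jordan block for λ (equivalently, the smallest k with (A − λI)^k v = 0 for every generalised eigenvector v of λ).

  λ = 0: largest Jordan block has size 3, contributing (x − 0)^3

So m_A(x) = x^3 = x^3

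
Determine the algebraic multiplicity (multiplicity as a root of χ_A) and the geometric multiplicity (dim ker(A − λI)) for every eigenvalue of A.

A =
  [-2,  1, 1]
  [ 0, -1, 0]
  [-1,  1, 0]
λ = -1: alg = 3, geom = 2

Step 1 — factor the characteristic polynomial to read off the algebraic multiplicities:
  χ_A(x) = (x + 1)^3

Step 2 — compute geometric multiplicities via the rank-nullity identity g(λ) = n − rank(A − λI):
  rank(A − (-1)·I) = 1, so dim ker(A − (-1)·I) = n − 1 = 2

Summary:
  λ = -1: algebraic multiplicity = 3, geometric multiplicity = 2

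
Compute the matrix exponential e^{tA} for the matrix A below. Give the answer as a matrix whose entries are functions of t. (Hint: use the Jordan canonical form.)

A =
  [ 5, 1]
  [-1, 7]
e^{tA} =
  [-t*exp(6*t) + exp(6*t), t*exp(6*t)]
  [-t*exp(6*t), t*exp(6*t) + exp(6*t)]

Strategy: write A = P · J · P⁻¹ where J is a Jordan canonical form, so e^{tA} = P · e^{tJ} · P⁻¹, and e^{tJ} can be computed block-by-block.

A has Jordan form
J =
  [6, 1]
  [0, 6]
(up to reordering of blocks).

Per-block formulas:
  For a 2×2 Jordan block J_2(6): exp(t · J_2(6)) = e^(6t)·(I + t·N), where N is the 2×2 nilpotent shift.

After assembling e^{tJ} and conjugating by P, we get:

e^{tA} =
  [-t*exp(6*t) + exp(6*t), t*exp(6*t)]
  [-t*exp(6*t), t*exp(6*t) + exp(6*t)]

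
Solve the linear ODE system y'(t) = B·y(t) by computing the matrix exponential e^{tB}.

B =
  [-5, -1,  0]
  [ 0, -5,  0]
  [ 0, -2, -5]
e^{tB} =
  [exp(-5*t), -t*exp(-5*t), 0]
  [0, exp(-5*t), 0]
  [0, -2*t*exp(-5*t), exp(-5*t)]

Strategy: write B = P · J · P⁻¹ where J is a Jordan canonical form, so e^{tB} = P · e^{tJ} · P⁻¹, and e^{tJ} can be computed block-by-block.

B has Jordan form
J =
  [-5,  1,  0]
  [ 0, -5,  0]
  [ 0,  0, -5]
(up to reordering of blocks).

Per-block formulas:
  For a 1×1 block at λ = -5: exp(t · [-5]) = [e^(-5t)].
  For a 2×2 Jordan block J_2(-5): exp(t · J_2(-5)) = e^(-5t)·(I + t·N), where N is the 2×2 nilpotent shift.

After assembling e^{tJ} and conjugating by P, we get:

e^{tB} =
  [exp(-5*t), -t*exp(-5*t), 0]
  [0, exp(-5*t), 0]
  [0, -2*t*exp(-5*t), exp(-5*t)]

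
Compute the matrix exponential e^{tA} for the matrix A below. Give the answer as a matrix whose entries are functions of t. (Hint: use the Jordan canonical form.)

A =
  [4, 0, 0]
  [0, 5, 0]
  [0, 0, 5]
e^{tA} =
  [exp(4*t), 0, 0]
  [0, exp(5*t), 0]
  [0, 0, exp(5*t)]

Strategy: write A = P · J · P⁻¹ where J is a Jordan canonical form, so e^{tA} = P · e^{tJ} · P⁻¹, and e^{tJ} can be computed block-by-block.

A has Jordan form
J =
  [4, 0, 0]
  [0, 5, 0]
  [0, 0, 5]
(up to reordering of blocks).

Per-block formulas:
  For a 1×1 block at λ = 4: exp(t · [4]) = [e^(4t)].
  For a 1×1 block at λ = 5: exp(t · [5]) = [e^(5t)].

After assembling e^{tJ} and conjugating by P, we get:

e^{tA} =
  [exp(4*t), 0, 0]
  [0, exp(5*t), 0]
  [0, 0, exp(5*t)]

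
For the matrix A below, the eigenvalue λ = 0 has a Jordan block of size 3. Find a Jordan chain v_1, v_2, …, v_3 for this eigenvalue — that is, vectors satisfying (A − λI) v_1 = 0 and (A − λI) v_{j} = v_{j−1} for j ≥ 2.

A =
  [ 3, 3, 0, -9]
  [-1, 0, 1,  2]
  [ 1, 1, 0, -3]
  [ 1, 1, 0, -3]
A Jordan chain for λ = 0 of length 3:
v_1 = (-3, 0, -1, -1)ᵀ
v_2 = (3, -1, 1, 1)ᵀ
v_3 = (1, 0, 0, 0)ᵀ

Let N = A − (0)·I. We want v_3 with N^3 v_3 = 0 but N^2 v_3 ≠ 0; then v_{j-1} := N · v_j for j = 3, …, 2.

Pick v_3 = (1, 0, 0, 0)ᵀ.
Then v_2 = N · v_3 = (3, -1, 1, 1)ᵀ.
Then v_1 = N · v_2 = (-3, 0, -1, -1)ᵀ.

Sanity check: (A − (0)·I) v_1 = (0, 0, 0, 0)ᵀ = 0. ✓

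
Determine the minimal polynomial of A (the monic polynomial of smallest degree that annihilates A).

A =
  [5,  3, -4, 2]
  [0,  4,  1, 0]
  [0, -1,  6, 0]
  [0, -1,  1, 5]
x^3 - 15*x^2 + 75*x - 125

The characteristic polynomial is χ_A(x) = (x - 5)^4, so the eigenvalues are known. The minimal polynomial is
  m_A(x) = Π_λ (x − λ)^{k_λ}
where k_λ is the size of the *largest* Jordan block for λ (equivalently, the smallest k with (A − λI)^k v = 0 for every generalised eigenvector v of λ).

  λ = 5: largest Jordan block has size 3, contributing (x − 5)^3

So m_A(x) = (x - 5)^3 = x^3 - 15*x^2 + 75*x - 125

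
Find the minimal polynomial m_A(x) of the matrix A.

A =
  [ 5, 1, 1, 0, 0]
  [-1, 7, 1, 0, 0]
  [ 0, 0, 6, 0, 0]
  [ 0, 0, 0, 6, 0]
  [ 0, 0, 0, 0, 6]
x^2 - 12*x + 36

The characteristic polynomial is χ_A(x) = (x - 6)^5, so the eigenvalues are known. The minimal polynomial is
  m_A(x) = Π_λ (x − λ)^{k_λ}
where k_λ is the size of the *largest* Jordan block for λ (equivalently, the smallest k with (A − λI)^k v = 0 for every generalised eigenvector v of λ).

  λ = 6: largest Jordan block has size 2, contributing (x − 6)^2

So m_A(x) = (x - 6)^2 = x^2 - 12*x + 36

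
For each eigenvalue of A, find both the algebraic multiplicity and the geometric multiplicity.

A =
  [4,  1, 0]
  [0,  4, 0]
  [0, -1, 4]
λ = 4: alg = 3, geom = 2

Step 1 — factor the characteristic polynomial to read off the algebraic multiplicities:
  χ_A(x) = (x - 4)^3

Step 2 — compute geometric multiplicities via the rank-nullity identity g(λ) = n − rank(A − λI):
  rank(A − (4)·I) = 1, so dim ker(A − (4)·I) = n − 1 = 2

Summary:
  λ = 4: algebraic multiplicity = 3, geometric multiplicity = 2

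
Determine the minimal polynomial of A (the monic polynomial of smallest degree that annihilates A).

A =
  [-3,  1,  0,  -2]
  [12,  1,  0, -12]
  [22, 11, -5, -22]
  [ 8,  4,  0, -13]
x^2 + 10*x + 25

The characteristic polynomial is χ_A(x) = (x + 5)^4, so the eigenvalues are known. The minimal polynomial is
  m_A(x) = Π_λ (x − λ)^{k_λ}
where k_λ is the size of the *largest* Jordan block for λ (equivalently, the smallest k with (A − λI)^k v = 0 for every generalised eigenvector v of λ).

  λ = -5: largest Jordan block has size 2, contributing (x + 5)^2

So m_A(x) = (x + 5)^2 = x^2 + 10*x + 25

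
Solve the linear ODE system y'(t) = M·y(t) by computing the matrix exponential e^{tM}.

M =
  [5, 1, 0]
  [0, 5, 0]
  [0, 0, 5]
e^{tM} =
  [exp(5*t), t*exp(5*t), 0]
  [0, exp(5*t), 0]
  [0, 0, exp(5*t)]

Strategy: write M = P · J · P⁻¹ where J is a Jordan canonical form, so e^{tM} = P · e^{tJ} · P⁻¹, and e^{tJ} can be computed block-by-block.

M has Jordan form
J =
  [5, 1, 0]
  [0, 5, 0]
  [0, 0, 5]
(up to reordering of blocks).

Per-block formulas:
  For a 1×1 block at λ = 5: exp(t · [5]) = [e^(5t)].
  For a 2×2 Jordan block J_2(5): exp(t · J_2(5)) = e^(5t)·(I + t·N), where N is the 2×2 nilpotent shift.

After assembling e^{tJ} and conjugating by P, we get:

e^{tM} =
  [exp(5*t), t*exp(5*t), 0]
  [0, exp(5*t), 0]
  [0, 0, exp(5*t)]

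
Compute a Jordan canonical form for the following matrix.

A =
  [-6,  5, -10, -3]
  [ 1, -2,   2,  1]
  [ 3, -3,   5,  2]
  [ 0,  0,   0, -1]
J_2(-1) ⊕ J_2(-1)

The characteristic polynomial is
  det(x·I − A) = x^4 + 4*x^3 + 6*x^2 + 4*x + 1 = (x + 1)^4

Eigenvalues and multiplicities (the geometric multiplicity of λ is n − rank(A − λI), which equals the number of Jordan blocks for λ):
  λ = -1: algebraic multiplicity = 4, geometric multiplicity = 2

Determining the block sizes for each eigenvalue:
  λ = -1: with am = 4 and gm = 2, the partition is not yet determined (e.g. several partitions of 4 into 2 parts exist). Let N = A − (-1)·I. Computing rank(N^1) = 2, rank(N^2) = 0; the number of blocks of size ≥ j is rank(N^{j−1}) − rank(N^j), giving [2, 2]. So we have 2 block(s) of size 2 → block sizes [2, 2]

Assembling the blocks gives a Jordan form
J =
  [-1,  1,  0,  0]
  [ 0, -1,  0,  0]
  [ 0,  0, -1,  1]
  [ 0,  0,  0, -1]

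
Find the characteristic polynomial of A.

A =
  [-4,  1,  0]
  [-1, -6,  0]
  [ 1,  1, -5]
x^3 + 15*x^2 + 75*x + 125

Expanding det(x·I − A) (e.g. by cofactor expansion or by noting that A is similar to its Jordan form J, which has the same characteristic polynomial as A) gives
  χ_A(x) = x^3 + 15*x^2 + 75*x + 125
which factors as (x + 5)^3. The eigenvalues (with algebraic multiplicities) are λ = -5 with multiplicity 3.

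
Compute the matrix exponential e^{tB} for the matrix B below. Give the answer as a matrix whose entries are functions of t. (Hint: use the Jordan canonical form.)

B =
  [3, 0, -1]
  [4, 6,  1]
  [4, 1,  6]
e^{tB} =
  [-2*t*exp(5*t) + exp(5*t), -t^2*exp(5*t)/2, t^2*exp(5*t)/2 - t*exp(5*t)]
  [4*t*exp(5*t), t^2*exp(5*t) + t*exp(5*t) + exp(5*t), -t^2*exp(5*t) + t*exp(5*t)]
  [4*t*exp(5*t), t^2*exp(5*t) + t*exp(5*t), -t^2*exp(5*t) + t*exp(5*t) + exp(5*t)]

Strategy: write B = P · J · P⁻¹ where J is a Jordan canonical form, so e^{tB} = P · e^{tJ} · P⁻¹, and e^{tJ} can be computed block-by-block.

B has Jordan form
J =
  [5, 1, 0]
  [0, 5, 1]
  [0, 0, 5]
(up to reordering of blocks).

Per-block formulas:
  For a 3×3 Jordan block J_3(5): exp(t · J_3(5)) = e^(5t)·(I + t·N + (t^2/2)·N^2), where N is the 3×3 nilpotent shift.

After assembling e^{tJ} and conjugating by P, we get:

e^{tB} =
  [-2*t*exp(5*t) + exp(5*t), -t^2*exp(5*t)/2, t^2*exp(5*t)/2 - t*exp(5*t)]
  [4*t*exp(5*t), t^2*exp(5*t) + t*exp(5*t) + exp(5*t), -t^2*exp(5*t) + t*exp(5*t)]
  [4*t*exp(5*t), t^2*exp(5*t) + t*exp(5*t), -t^2*exp(5*t) + t*exp(5*t) + exp(5*t)]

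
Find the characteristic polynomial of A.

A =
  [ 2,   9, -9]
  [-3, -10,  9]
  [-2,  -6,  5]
x^3 + 3*x^2 + 3*x + 1

Expanding det(x·I − A) (e.g. by cofactor expansion or by noting that A is similar to its Jordan form J, which has the same characteristic polynomial as A) gives
  χ_A(x) = x^3 + 3*x^2 + 3*x + 1
which factors as (x + 1)^3. The eigenvalues (with algebraic multiplicities) are λ = -1 with multiplicity 3.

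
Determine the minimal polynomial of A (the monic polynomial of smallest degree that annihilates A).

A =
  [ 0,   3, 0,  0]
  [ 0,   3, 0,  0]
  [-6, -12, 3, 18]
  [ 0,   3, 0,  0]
x^2 - 3*x

The characteristic polynomial is χ_A(x) = x^2*(x - 3)^2, so the eigenvalues are known. The minimal polynomial is
  m_A(x) = Π_λ (x − λ)^{k_λ}
where k_λ is the size of the *largest* Jordan block for λ (equivalently, the smallest k with (A − λI)^k v = 0 for every generalised eigenvector v of λ).

  λ = 0: largest Jordan block has size 1, contributing (x − 0)
  λ = 3: largest Jordan block has size 1, contributing (x − 3)

So m_A(x) = x*(x - 3) = x^2 - 3*x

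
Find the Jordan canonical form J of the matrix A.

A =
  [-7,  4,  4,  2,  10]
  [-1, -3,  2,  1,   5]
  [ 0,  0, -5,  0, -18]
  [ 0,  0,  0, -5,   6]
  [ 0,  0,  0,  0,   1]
J_2(-5) ⊕ J_1(-5) ⊕ J_1(-5) ⊕ J_1(1)

The characteristic polynomial is
  det(x·I − A) = x^5 + 19*x^4 + 130*x^3 + 350*x^2 + 125*x - 625 = (x - 1)*(x + 5)^4

Eigenvalues and multiplicities (the geometric multiplicity of λ is n − rank(A − λI), which equals the number of Jordan blocks for λ):
  λ = -5: algebraic multiplicity = 4, geometric multiplicity = 3
  λ = 1: algebraic multiplicity = 1, geometric multiplicity = 1

Determining the block sizes for each eigenvalue:
  λ = -5: 3 blocks summing to 4 forces exactly one block of size 2 and the rest size 1 → block sizes [2, 1, 1]
  λ = 1: one block (gm = 1), so the single block has size am = 1 → block sizes [1]

Assembling the blocks gives a Jordan form
J =
  [-5,  1,  0,  0, 0]
  [ 0, -5,  0,  0, 0]
  [ 0,  0, -5,  0, 0]
  [ 0,  0,  0, -5, 0]
  [ 0,  0,  0,  0, 1]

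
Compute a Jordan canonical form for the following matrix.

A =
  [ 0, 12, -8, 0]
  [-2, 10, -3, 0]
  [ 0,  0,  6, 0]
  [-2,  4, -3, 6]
J_1(4) ⊕ J_2(6) ⊕ J_1(6)

The characteristic polynomial is
  det(x·I − A) = x^4 - 22*x^3 + 180*x^2 - 648*x + 864 = (x - 6)^3*(x - 4)

Eigenvalues and multiplicities (the geometric multiplicity of λ is n − rank(A − λI), which equals the number of Jordan blocks for λ):
  λ = 4: algebraic multiplicity = 1, geometric multiplicity = 1
  λ = 6: algebraic multiplicity = 3, geometric multiplicity = 2

Determining the block sizes for each eigenvalue:
  λ = 4: one block (gm = 1), so the single block has size am = 1 → block sizes [1]
  λ = 6: 2 blocks summing to 3 forces exactly one block of size 2 and the rest size 1 → block sizes [2, 1]

Assembling the blocks gives a Jordan form
J =
  [4, 0, 0, 0]
  [0, 6, 1, 0]
  [0, 0, 6, 0]
  [0, 0, 0, 6]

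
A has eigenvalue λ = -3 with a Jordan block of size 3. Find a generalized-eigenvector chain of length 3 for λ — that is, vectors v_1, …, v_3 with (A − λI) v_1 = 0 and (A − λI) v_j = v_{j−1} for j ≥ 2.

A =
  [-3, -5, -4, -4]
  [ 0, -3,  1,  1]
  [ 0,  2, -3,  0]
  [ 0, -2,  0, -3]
A Jordan chain for λ = -3 of length 3:
v_1 = (-5, 0, 2, -2)ᵀ
v_2 = (-4, 1, 0, 0)ᵀ
v_3 = (0, 0, 1, 0)ᵀ

Let N = A − (-3)·I. We want v_3 with N^3 v_3 = 0 but N^2 v_3 ≠ 0; then v_{j-1} := N · v_j for j = 3, …, 2.

Pick v_3 = (0, 0, 1, 0)ᵀ.
Then v_2 = N · v_3 = (-4, 1, 0, 0)ᵀ.
Then v_1 = N · v_2 = (-5, 0, 2, -2)ᵀ.

Sanity check: (A − (-3)·I) v_1 = (0, 0, 0, 0)ᵀ = 0. ✓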